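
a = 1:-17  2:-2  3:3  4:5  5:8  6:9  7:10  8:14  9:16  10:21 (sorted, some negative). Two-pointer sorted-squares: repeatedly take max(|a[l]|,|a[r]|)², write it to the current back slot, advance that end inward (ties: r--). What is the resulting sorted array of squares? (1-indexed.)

[4, 9, 25, 64, 81, 100, 196, 256, 289, 441]

[1,10] |-17|<=|21| out[10]=441 → r--
[1,9] |-17|>|16| out[9]=289 → l++
[2,9] |-2|<=|16| out[8]=256 → r--
[2,8] |-2|<=|14| out[7]=196 → r--
[2,7] |-2|<=|10| out[6]=100 → r--
[2,6] |-2|<=|9| out[5]=81 → r--
[2,5] |-2|<=|8| out[4]=64 → r--
[2,4] |-2|<=|5| out[3]=25 → r--
[2,3] |-2|<=|3| out[2]=9 → r--
[2,2] |-2|<=|-2| out[1]=4 → r--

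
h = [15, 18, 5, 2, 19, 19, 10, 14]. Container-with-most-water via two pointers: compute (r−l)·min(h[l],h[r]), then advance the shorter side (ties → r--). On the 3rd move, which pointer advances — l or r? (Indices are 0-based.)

l

[0,7] min(15,14)*7=98 best=98 * → r--
[0,6] min(15,10)*6=60 best=98 → r--
[0,5] min(15,19)*5=75 best=98 → l++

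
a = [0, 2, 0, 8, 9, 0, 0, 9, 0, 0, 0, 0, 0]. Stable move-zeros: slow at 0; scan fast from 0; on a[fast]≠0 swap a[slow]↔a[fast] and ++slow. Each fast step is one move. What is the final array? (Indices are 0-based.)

slow=0 fast=0: a[fast]=0, fast++
slow=0 fast=1: a[fast]=2≠0 swap→a[0]=2, slow++,fast++
slow=1 fast=2: a[fast]=0, fast++
slow=1 fast=3: a[fast]=8≠0 swap→a[1]=8, slow++,fast++
slow=2 fast=4: a[fast]=9≠0 swap→a[2]=9, slow++,fast++
slow=3 fast=5: a[fast]=0, fast++
slow=3 fast=6: a[fast]=0, fast++
slow=3 fast=7: a[fast]=9≠0 swap→a[3]=9, slow++,fast++
slow=4 fast=8: a[fast]=0, fast++
slow=4 fast=9: a[fast]=0, fast++
slow=4 fast=10: a[fast]=0, fast++
slow=4 fast=11: a[fast]=0, fast++
slow=4 fast=12: a[fast]=0, fast++

[2, 8, 9, 9, 0, 0, 0, 0, 0, 0, 0, 0, 0]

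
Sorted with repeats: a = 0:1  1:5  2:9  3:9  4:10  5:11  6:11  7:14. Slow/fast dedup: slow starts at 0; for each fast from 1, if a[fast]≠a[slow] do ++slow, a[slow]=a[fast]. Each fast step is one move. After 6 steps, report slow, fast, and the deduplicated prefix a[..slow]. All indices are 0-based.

slow=4, fast=7, prefix=[1, 5, 9, 10, 11]

slow=0 fast=1: a[fast]=5≠a[slow]=1 write a[1]=5, slow++,fast++
slow=1 fast=2: a[fast]=9≠a[slow]=5 write a[2]=9, slow++,fast++
slow=2 fast=3: a[fast]=9=a[slow] dup, fast++
slow=2 fast=4: a[fast]=10≠a[slow]=9 write a[3]=10, slow++,fast++
slow=3 fast=5: a[fast]=11≠a[slow]=10 write a[4]=11, slow++,fast++
slow=4 fast=6: a[fast]=11=a[slow] dup, fast++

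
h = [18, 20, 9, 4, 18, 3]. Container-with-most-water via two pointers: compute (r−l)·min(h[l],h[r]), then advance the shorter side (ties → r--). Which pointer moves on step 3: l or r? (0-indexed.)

r

l=0 r=5: min(18,3)*5=15 best=15 *, r--
l=0 r=4: min(18,18)*4=72 best=72 *, r--
l=0 r=3: min(18,4)*3=12 best=72, r--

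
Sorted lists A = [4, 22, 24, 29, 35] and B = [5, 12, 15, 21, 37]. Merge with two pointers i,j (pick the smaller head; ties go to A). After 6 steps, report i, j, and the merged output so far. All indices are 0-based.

i=2, j=4, merged so far=[4, 5, 12, 15, 21, 22]

[i=0,j=0] A[i]=4<=B[j]=5 take 4 → i++
[i=1,j=0] A[i]=22>B[j]=5 take 5 → j++
[i=1,j=1] A[i]=22>B[j]=12 take 12 → j++
[i=1,j=2] A[i]=22>B[j]=15 take 15 → j++
[i=1,j=3] A[i]=22>B[j]=21 take 21 → j++
[i=1,j=4] A[i]=22<=B[j]=37 take 22 → i++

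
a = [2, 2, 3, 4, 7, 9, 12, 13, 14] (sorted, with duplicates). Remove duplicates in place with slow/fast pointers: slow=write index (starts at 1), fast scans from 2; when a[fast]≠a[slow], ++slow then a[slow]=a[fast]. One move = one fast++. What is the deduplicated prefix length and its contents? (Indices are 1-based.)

length 8; prefix = [2, 3, 4, 7, 9, 12, 13, 14]

slow=1 fast=2: a[fast]=2=a[slow] dup, fast++
slow=1 fast=3: a[fast]=3≠a[slow]=2 write a[2]=3, slow++,fast++
slow=2 fast=4: a[fast]=4≠a[slow]=3 write a[3]=4, slow++,fast++
slow=3 fast=5: a[fast]=7≠a[slow]=4 write a[4]=7, slow++,fast++
slow=4 fast=6: a[fast]=9≠a[slow]=7 write a[5]=9, slow++,fast++
slow=5 fast=7: a[fast]=12≠a[slow]=9 write a[6]=12, slow++,fast++
slow=6 fast=8: a[fast]=13≠a[slow]=12 write a[7]=13, slow++,fast++
slow=7 fast=9: a[fast]=14≠a[slow]=13 write a[8]=14, slow++,fast++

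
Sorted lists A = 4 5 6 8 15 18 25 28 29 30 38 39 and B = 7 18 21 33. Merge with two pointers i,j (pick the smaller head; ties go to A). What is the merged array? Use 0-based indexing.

[i=0,j=0] A[i]=4<=B[j]=7 take 4 → i++
[i=1,j=0] A[i]=5<=B[j]=7 take 5 → i++
[i=2,j=0] A[i]=6<=B[j]=7 take 6 → i++
[i=3,j=0] A[i]=8>B[j]=7 take 7 → j++
[i=3,j=1] A[i]=8<=B[j]=18 take 8 → i++
[i=4,j=1] A[i]=15<=B[j]=18 take 15 → i++
[i=5,j=1] A[i]=18<=B[j]=18 take 18 → i++
[i=6,j=1] A[i]=25>B[j]=18 take 18 → j++
[i=6,j=2] A[i]=25>B[j]=21 take 21 → j++
[i=6,j=3] A[i]=25<=B[j]=33 take 25 → i++
[i=7,j=3] A[i]=28<=B[j]=33 take 28 → i++
[i=8,j=3] A[i]=29<=B[j]=33 take 29 → i++
[i=9,j=3] A[i]=30<=B[j]=33 take 30 → i++
[i=10,j=3] A[i]=38>B[j]=33 take 33 → j++
[i=10,j=4] B done, take A[i]=38 → i++
[i=11,j=4] B done, take A[i]=39 → i++

[4, 5, 6, 7, 8, 15, 18, 18, 21, 25, 28, 29, 30, 33, 38, 39]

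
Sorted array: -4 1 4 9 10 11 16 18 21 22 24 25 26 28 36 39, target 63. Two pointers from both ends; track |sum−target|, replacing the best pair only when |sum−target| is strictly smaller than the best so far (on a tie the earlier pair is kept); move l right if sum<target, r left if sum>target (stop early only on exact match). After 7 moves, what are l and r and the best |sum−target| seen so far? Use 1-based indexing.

l=1 r=16: -4+39=35 d=28 *, l++
l=2 r=16: 1+39=40 d=23 *, l++
l=3 r=16: 4+39=43 d=20 *, l++
l=4 r=16: 9+39=48 d=15 *, l++
l=5 r=16: 10+39=49 d=14 *, l++
l=6 r=16: 11+39=50 d=13 *, l++
l=7 r=16: 16+39=55 d=8 *, l++

l=8, r=16, best |Δ|=8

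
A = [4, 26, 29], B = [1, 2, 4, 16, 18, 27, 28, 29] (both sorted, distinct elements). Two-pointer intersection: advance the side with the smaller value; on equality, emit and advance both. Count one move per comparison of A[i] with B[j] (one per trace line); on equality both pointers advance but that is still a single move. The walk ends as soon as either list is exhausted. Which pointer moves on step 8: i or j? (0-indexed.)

j

[i=0,j=0] 4>1 → j++
[i=0,j=1] 4>2 → j++
[i=0,j=2] 4==4 emit → i++,j++
[i=1,j=3] 26>16 → j++
[i=1,j=4] 26>18 → j++
[i=1,j=5] 26<27 → i++
[i=2,j=5] 29>27 → j++
[i=2,j=6] 29>28 → j++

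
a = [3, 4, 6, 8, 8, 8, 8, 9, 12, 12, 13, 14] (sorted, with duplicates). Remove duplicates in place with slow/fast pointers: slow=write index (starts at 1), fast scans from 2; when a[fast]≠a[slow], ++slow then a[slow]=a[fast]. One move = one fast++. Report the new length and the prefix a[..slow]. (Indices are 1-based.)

length 8; prefix = [3, 4, 6, 8, 9, 12, 13, 14]

slow=1 fast=2: a[fast]=4≠a[slow]=3 write a[2]=4, slow++,fast++
slow=2 fast=3: a[fast]=6≠a[slow]=4 write a[3]=6, slow++,fast++
slow=3 fast=4: a[fast]=8≠a[slow]=6 write a[4]=8, slow++,fast++
slow=4 fast=5: a[fast]=8=a[slow] dup, fast++
slow=4 fast=6: a[fast]=8=a[slow] dup, fast++
slow=4 fast=7: a[fast]=8=a[slow] dup, fast++
slow=4 fast=8: a[fast]=9≠a[slow]=8 write a[5]=9, slow++,fast++
slow=5 fast=9: a[fast]=12≠a[slow]=9 write a[6]=12, slow++,fast++
slow=6 fast=10: a[fast]=12=a[slow] dup, fast++
slow=6 fast=11: a[fast]=13≠a[slow]=12 write a[7]=13, slow++,fast++
slow=7 fast=12: a[fast]=14≠a[slow]=13 write a[8]=14, slow++,fast++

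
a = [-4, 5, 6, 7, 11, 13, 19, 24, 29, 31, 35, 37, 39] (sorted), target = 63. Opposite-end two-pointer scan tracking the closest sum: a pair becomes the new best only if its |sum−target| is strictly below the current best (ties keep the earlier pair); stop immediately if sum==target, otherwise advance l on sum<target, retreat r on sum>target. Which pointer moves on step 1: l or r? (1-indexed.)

l

[1,13] -4+39=35 d=28 * → l++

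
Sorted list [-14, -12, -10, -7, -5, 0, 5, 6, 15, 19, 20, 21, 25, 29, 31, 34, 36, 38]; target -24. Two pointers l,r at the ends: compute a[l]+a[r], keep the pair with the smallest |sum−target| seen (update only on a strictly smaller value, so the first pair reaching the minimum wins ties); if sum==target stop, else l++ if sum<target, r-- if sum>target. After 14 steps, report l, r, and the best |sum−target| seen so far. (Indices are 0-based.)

l=0, r=3, best |Δ|=5

l=0 r=17: -14+38=24 d=48 *, r--
l=0 r=16: -14+36=22 d=46 *, r--
l=0 r=15: -14+34=20 d=44 *, r--
l=0 r=14: -14+31=17 d=41 *, r--
l=0 r=13: -14+29=15 d=39 *, r--
l=0 r=12: -14+25=11 d=35 *, r--
l=0 r=11: -14+21=7 d=31 *, r--
l=0 r=10: -14+20=6 d=30 *, r--
l=0 r=9: -14+19=5 d=29 *, r--
l=0 r=8: -14+15=1 d=25 *, r--
l=0 r=7: -14+6=-8 d=16 *, r--
l=0 r=6: -14+5=-9 d=15 *, r--
l=0 r=5: -14+0=-14 d=10 *, r--
l=0 r=4: -14+-5=-19 d=5 *, r--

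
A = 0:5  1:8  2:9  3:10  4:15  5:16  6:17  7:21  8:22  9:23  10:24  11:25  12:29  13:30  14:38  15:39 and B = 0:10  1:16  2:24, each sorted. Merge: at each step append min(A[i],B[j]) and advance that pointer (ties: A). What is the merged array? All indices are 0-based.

[5, 8, 9, 10, 10, 15, 16, 16, 17, 21, 22, 23, 24, 24, 25, 29, 30, 38, 39]

[i=0,j=0] A[i]=5<=B[j]=10 take 5 → i++
[i=1,j=0] A[i]=8<=B[j]=10 take 8 → i++
[i=2,j=0] A[i]=9<=B[j]=10 take 9 → i++
[i=3,j=0] A[i]=10<=B[j]=10 take 10 → i++
[i=4,j=0] A[i]=15>B[j]=10 take 10 → j++
[i=4,j=1] A[i]=15<=B[j]=16 take 15 → i++
[i=5,j=1] A[i]=16<=B[j]=16 take 16 → i++
[i=6,j=1] A[i]=17>B[j]=16 take 16 → j++
[i=6,j=2] A[i]=17<=B[j]=24 take 17 → i++
[i=7,j=2] A[i]=21<=B[j]=24 take 21 → i++
[i=8,j=2] A[i]=22<=B[j]=24 take 22 → i++
[i=9,j=2] A[i]=23<=B[j]=24 take 23 → i++
[i=10,j=2] A[i]=24<=B[j]=24 take 24 → i++
[i=11,j=2] A[i]=25>B[j]=24 take 24 → j++
[i=11,j=3] B done, take A[i]=25 → i++
[i=12,j=3] B done, take A[i]=29 → i++
[i=13,j=3] B done, take A[i]=30 → i++
[i=14,j=3] B done, take A[i]=38 → i++
[i=15,j=3] B done, take A[i]=39 → i++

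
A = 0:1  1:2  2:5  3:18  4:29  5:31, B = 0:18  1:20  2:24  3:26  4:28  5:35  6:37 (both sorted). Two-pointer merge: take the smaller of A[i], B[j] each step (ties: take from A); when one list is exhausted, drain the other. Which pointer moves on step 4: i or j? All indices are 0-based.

i=0 j=0: A[i]=1<=B[j]=18 take 1, i++
i=1 j=0: A[i]=2<=B[j]=18 take 2, i++
i=2 j=0: A[i]=5<=B[j]=18 take 5, i++
i=3 j=0: A[i]=18<=B[j]=18 take 18, i++

i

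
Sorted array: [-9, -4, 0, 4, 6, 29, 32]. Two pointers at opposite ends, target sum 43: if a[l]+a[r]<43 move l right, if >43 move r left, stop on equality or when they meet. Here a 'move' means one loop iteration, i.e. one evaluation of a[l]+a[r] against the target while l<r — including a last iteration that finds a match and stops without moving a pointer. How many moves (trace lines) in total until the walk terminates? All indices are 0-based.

[0,6] -9+32=23 <43 → l++
[1,6] -4+32=28 <43 → l++
[2,6] 0+32=32 <43 → l++
[3,6] 4+32=36 <43 → l++
[4,6] 6+32=38 <43 → l++
[5,6] 29+32=61 >43 → r--

6 moves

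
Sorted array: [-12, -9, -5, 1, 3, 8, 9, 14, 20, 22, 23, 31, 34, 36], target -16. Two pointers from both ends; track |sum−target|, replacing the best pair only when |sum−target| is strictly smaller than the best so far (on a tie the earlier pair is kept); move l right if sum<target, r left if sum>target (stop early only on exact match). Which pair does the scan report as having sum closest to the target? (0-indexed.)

l=0 r=13: -12+36=24 d=40 *, r--
l=0 r=12: -12+34=22 d=38 *, r--
l=0 r=11: -12+31=19 d=35 *, r--
l=0 r=10: -12+23=11 d=27 *, r--
l=0 r=9: -12+22=10 d=26 *, r--
l=0 r=8: -12+20=8 d=24 *, r--
l=0 r=7: -12+14=2 d=18 *, r--
l=0 r=6: -12+9=-3 d=13 *, r--
l=0 r=5: -12+8=-4 d=12 *, r--
l=0 r=4: -12+3=-9 d=7 *, r--
l=0 r=3: -12+1=-11 d=5 *, r--
l=0 r=2: -12+-5=-17 d=1 *, l++
l=1 r=2: -9+-5=-14 d=2, r--

pair (-12, -5) with sum -17 (|Δ|=1)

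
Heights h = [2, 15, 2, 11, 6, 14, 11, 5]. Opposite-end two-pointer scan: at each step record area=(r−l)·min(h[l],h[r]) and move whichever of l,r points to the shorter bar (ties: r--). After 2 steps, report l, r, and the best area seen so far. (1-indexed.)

l=2, r=7, best area=30

[1,8] min(2,5)*7=14 best=14 * → l++
[2,8] min(15,5)*6=30 best=30 * → r--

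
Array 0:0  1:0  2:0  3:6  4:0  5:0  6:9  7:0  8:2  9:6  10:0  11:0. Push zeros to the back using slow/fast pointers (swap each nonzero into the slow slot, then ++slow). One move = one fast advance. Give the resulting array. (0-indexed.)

(s=0,f=0) a[fast]=0 → fast++
(s=0,f=1) a[fast]=0 → fast++
(s=0,f=2) a[fast]=0 → fast++
(s=0,f=3) a[fast]=6≠0 swap→a[0]=6 → slow++,fast++
(s=1,f=4) a[fast]=0 → fast++
(s=1,f=5) a[fast]=0 → fast++
(s=1,f=6) a[fast]=9≠0 swap→a[1]=9 → slow++,fast++
(s=2,f=7) a[fast]=0 → fast++
(s=2,f=8) a[fast]=2≠0 swap→a[2]=2 → slow++,fast++
(s=3,f=9) a[fast]=6≠0 swap→a[3]=6 → slow++,fast++
(s=4,f=10) a[fast]=0 → fast++
(s=4,f=11) a[fast]=0 → fast++

[6, 9, 2, 6, 0, 0, 0, 0, 0, 0, 0, 0]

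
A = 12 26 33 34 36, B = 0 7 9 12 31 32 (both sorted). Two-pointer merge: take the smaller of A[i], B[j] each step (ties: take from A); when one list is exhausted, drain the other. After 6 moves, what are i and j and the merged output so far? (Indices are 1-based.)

i=3, j=5, merged so far=[0, 7, 9, 12, 12, 26]

i=1 j=1: A[i]=12>B[j]=0 take 0, j++
i=1 j=2: A[i]=12>B[j]=7 take 7, j++
i=1 j=3: A[i]=12>B[j]=9 take 9, j++
i=1 j=4: A[i]=12<=B[j]=12 take 12, i++
i=2 j=4: A[i]=26>B[j]=12 take 12, j++
i=2 j=5: A[i]=26<=B[j]=31 take 26, i++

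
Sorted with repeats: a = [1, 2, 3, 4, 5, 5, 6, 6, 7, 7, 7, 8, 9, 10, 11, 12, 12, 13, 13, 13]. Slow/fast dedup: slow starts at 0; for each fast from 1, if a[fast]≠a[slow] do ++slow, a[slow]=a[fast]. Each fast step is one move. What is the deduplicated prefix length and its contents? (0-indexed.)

length 13; prefix = [1, 2, 3, 4, 5, 6, 7, 8, 9, 10, 11, 12, 13]

(s=0,f=1) a[fast]=2≠a[slow]=1 write a[1]=2 → slow++,fast++
(s=1,f=2) a[fast]=3≠a[slow]=2 write a[2]=3 → slow++,fast++
(s=2,f=3) a[fast]=4≠a[slow]=3 write a[3]=4 → slow++,fast++
(s=3,f=4) a[fast]=5≠a[slow]=4 write a[4]=5 → slow++,fast++
(s=4,f=5) a[fast]=5=a[slow] dup → fast++
(s=4,f=6) a[fast]=6≠a[slow]=5 write a[5]=6 → slow++,fast++
(s=5,f=7) a[fast]=6=a[slow] dup → fast++
(s=5,f=8) a[fast]=7≠a[slow]=6 write a[6]=7 → slow++,fast++
(s=6,f=9) a[fast]=7=a[slow] dup → fast++
(s=6,f=10) a[fast]=7=a[slow] dup → fast++
(s=6,f=11) a[fast]=8≠a[slow]=7 write a[7]=8 → slow++,fast++
(s=7,f=12) a[fast]=9≠a[slow]=8 write a[8]=9 → slow++,fast++
(s=8,f=13) a[fast]=10≠a[slow]=9 write a[9]=10 → slow++,fast++
(s=9,f=14) a[fast]=11≠a[slow]=10 write a[10]=11 → slow++,fast++
(s=10,f=15) a[fast]=12≠a[slow]=11 write a[11]=12 → slow++,fast++
(s=11,f=16) a[fast]=12=a[slow] dup → fast++
(s=11,f=17) a[fast]=13≠a[slow]=12 write a[12]=13 → slow++,fast++
(s=12,f=18) a[fast]=13=a[slow] dup → fast++
(s=12,f=19) a[fast]=13=a[slow] dup → fast++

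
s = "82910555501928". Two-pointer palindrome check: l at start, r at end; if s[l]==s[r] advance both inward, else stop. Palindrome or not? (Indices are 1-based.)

palindrome

l=1 r=14: '8'=='8', l++,r--
l=2 r=13: '2'=='2', l++,r--
l=3 r=12: '9'=='9', l++,r--
l=4 r=11: '1'=='1', l++,r--
l=5 r=10: '0'=='0', l++,r--
l=6 r=9: '5'=='5', l++,r--
l=7 r=8: '5'=='5', l++,r--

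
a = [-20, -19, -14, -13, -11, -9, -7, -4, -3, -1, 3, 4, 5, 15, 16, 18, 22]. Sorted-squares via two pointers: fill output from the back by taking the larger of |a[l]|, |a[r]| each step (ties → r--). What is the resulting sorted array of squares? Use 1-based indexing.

l=1 r=17: |-20|<=|22| out[17]=484, r--
l=1 r=16: |-20|>|18| out[16]=400, l++
l=2 r=16: |-19|>|18| out[15]=361, l++
l=3 r=16: |-14|<=|18| out[14]=324, r--
l=3 r=15: |-14|<=|16| out[13]=256, r--
l=3 r=14: |-14|<=|15| out[12]=225, r--
l=3 r=13: |-14|>|5| out[11]=196, l++
l=4 r=13: |-13|>|5| out[10]=169, l++
l=5 r=13: |-11|>|5| out[9]=121, l++
l=6 r=13: |-9|>|5| out[8]=81, l++
l=7 r=13: |-7|>|5| out[7]=49, l++
l=8 r=13: |-4|<=|5| out[6]=25, r--
l=8 r=12: |-4|<=|4| out[5]=16, r--
l=8 r=11: |-4|>|3| out[4]=16, l++
l=9 r=11: |-3|<=|3| out[3]=9, r--
l=9 r=10: |-3|>|-1| out[2]=9, l++
l=10 r=10: |-1|<=|-1| out[1]=1, r--

[1, 9, 9, 16, 16, 25, 49, 81, 121, 169, 196, 225, 256, 324, 361, 400, 484]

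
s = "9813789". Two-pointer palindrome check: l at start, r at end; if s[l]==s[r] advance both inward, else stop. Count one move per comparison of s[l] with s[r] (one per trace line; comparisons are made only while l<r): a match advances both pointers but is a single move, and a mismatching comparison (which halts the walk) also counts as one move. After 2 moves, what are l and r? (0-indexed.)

l=2, r=4

l=0 r=6: '9'=='9', l++,r--
l=1 r=5: '8'=='8', l++,r--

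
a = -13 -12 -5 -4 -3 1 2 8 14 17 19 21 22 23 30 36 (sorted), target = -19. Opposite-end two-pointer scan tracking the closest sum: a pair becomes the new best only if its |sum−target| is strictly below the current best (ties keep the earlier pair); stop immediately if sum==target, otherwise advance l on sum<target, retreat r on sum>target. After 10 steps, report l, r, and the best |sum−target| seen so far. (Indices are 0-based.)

l=0, r=5, best |Δ|=8

[0,15] -13+36=23 d=42 * → r--
[0,14] -13+30=17 d=36 * → r--
[0,13] -13+23=10 d=29 * → r--
[0,12] -13+22=9 d=28 * → r--
[0,11] -13+21=8 d=27 * → r--
[0,10] -13+19=6 d=25 * → r--
[0,9] -13+17=4 d=23 * → r--
[0,8] -13+14=1 d=20 * → r--
[0,7] -13+8=-5 d=14 * → r--
[0,6] -13+2=-11 d=8 * → r--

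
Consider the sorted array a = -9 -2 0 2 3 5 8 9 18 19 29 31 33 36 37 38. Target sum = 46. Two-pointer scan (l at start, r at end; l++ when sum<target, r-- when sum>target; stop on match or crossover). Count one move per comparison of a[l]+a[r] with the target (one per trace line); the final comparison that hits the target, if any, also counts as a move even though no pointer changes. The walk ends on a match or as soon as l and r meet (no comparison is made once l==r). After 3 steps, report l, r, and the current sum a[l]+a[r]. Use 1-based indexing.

l=4, r=16, sum=40

[1,16] -9+38=29 <46 → l++
[2,16] -2+38=36 <46 → l++
[3,16] 0+38=38 <46 → l++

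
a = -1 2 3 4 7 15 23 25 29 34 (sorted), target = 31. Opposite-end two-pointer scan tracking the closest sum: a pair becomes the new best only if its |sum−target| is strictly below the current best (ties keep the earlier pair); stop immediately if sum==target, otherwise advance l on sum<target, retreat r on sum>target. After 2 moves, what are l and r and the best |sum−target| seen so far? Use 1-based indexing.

[1,10] -1+34=33 d=2 * → r--
[1,9] -1+29=28 d=3 → l++

l=2, r=9, best |Δ|=2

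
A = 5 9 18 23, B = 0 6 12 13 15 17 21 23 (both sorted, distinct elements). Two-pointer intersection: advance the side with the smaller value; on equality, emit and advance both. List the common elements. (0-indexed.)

i=0 j=0: 5>0, j++
i=0 j=1: 5<6, i++
i=1 j=1: 9>6, j++
i=1 j=2: 9<12, i++
i=2 j=2: 18>12, j++
i=2 j=3: 18>13, j++
i=2 j=4: 18>15, j++
i=2 j=5: 18>17, j++
i=2 j=6: 18<21, i++
i=3 j=6: 23>21, j++
i=3 j=7: 23==23 emit, i++,j++

intersection = [23]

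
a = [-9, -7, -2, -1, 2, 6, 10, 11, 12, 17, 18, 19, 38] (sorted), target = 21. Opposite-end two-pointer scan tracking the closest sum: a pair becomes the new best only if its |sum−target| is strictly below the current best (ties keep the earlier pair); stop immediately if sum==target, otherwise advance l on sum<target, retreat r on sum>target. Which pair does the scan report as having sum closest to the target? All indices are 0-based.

l=0 r=12: -9+38=29 d=8 *, r--
l=0 r=11: -9+19=10 d=11, l++
l=1 r=11: -7+19=12 d=9, l++
l=2 r=11: -2+19=17 d=4 *, l++
l=3 r=11: -1+19=18 d=3 *, l++
l=4 r=11: 2+19=21 d=0 *, stop

pair (2, 19) with sum 21 (|Δ|=0)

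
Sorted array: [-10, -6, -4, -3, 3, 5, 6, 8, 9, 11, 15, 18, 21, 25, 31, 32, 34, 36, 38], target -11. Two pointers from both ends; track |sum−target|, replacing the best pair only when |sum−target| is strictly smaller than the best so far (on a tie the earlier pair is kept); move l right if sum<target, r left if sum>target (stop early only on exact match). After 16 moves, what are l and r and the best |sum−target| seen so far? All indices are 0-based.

l=1, r=3, best |Δ|=2

[0,18] -10+38=28 d=39 * → r--
[0,17] -10+36=26 d=37 * → r--
[0,16] -10+34=24 d=35 * → r--
[0,15] -10+32=22 d=33 * → r--
[0,14] -10+31=21 d=32 * → r--
[0,13] -10+25=15 d=26 * → r--
[0,12] -10+21=11 d=22 * → r--
[0,11] -10+18=8 d=19 * → r--
[0,10] -10+15=5 d=16 * → r--
[0,9] -10+11=1 d=12 * → r--
[0,8] -10+9=-1 d=10 * → r--
[0,7] -10+8=-2 d=9 * → r--
[0,6] -10+6=-4 d=7 * → r--
[0,5] -10+5=-5 d=6 * → r--
[0,4] -10+3=-7 d=4 * → r--
[0,3] -10+-3=-13 d=2 * → l++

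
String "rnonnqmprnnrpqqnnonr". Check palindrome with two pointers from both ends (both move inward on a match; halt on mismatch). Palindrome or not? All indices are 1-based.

not a palindrome (mismatch at 7,14)

l=1 r=20: 'r'=='r', l++,r--
l=2 r=19: 'n'=='n', l++,r--
l=3 r=18: 'o'=='o', l++,r--
l=4 r=17: 'n'=='n', l++,r--
l=5 r=16: 'n'=='n', l++,r--
l=6 r=15: 'q'=='q', l++,r--
l=7 r=14: 'm'!='q', stop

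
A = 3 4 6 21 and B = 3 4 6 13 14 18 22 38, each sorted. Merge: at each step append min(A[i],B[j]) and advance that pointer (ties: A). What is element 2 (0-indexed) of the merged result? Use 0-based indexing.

merged[2] = 4

i=0 j=0: A[i]=3<=B[j]=3 take 3, i++
i=1 j=0: A[i]=4>B[j]=3 take 3, j++
i=1 j=1: A[i]=4<=B[j]=4 take 4, i++
i=2 j=1: A[i]=6>B[j]=4 take 4, j++
i=2 j=2: A[i]=6<=B[j]=6 take 6, i++
i=3 j=2: A[i]=21>B[j]=6 take 6, j++
i=3 j=3: A[i]=21>B[j]=13 take 13, j++
i=3 j=4: A[i]=21>B[j]=14 take 14, j++
i=3 j=5: A[i]=21>B[j]=18 take 18, j++
i=3 j=6: A[i]=21<=B[j]=22 take 21, i++
i=4 j=6: A done, take B[j]=22, j++
i=4 j=7: A done, take B[j]=38, j++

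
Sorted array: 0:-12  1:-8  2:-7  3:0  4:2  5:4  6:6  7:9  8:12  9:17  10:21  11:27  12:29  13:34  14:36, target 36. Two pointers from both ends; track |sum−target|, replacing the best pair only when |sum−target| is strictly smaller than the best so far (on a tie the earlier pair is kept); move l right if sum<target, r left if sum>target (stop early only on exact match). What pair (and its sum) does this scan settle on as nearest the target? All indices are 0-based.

l=0 r=14: -12+36=24 d=12 *, l++
l=1 r=14: -8+36=28 d=8 *, l++
l=2 r=14: -7+36=29 d=7 *, l++
l=3 r=14: 0+36=36 d=0 *, stop

pair (0, 36) with sum 36 (|Δ|=0)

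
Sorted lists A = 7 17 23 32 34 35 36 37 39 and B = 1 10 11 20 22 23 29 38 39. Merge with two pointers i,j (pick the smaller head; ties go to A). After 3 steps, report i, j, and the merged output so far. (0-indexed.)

[i=0,j=0] A[i]=7>B[j]=1 take 1 → j++
[i=0,j=1] A[i]=7<=B[j]=10 take 7 → i++
[i=1,j=1] A[i]=17>B[j]=10 take 10 → j++

i=1, j=2, merged so far=[1, 7, 10]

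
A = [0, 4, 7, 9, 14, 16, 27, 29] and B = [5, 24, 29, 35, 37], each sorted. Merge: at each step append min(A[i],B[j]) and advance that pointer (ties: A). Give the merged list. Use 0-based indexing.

i=0 j=0: A[i]=0<=B[j]=5 take 0, i++
i=1 j=0: A[i]=4<=B[j]=5 take 4, i++
i=2 j=0: A[i]=7>B[j]=5 take 5, j++
i=2 j=1: A[i]=7<=B[j]=24 take 7, i++
i=3 j=1: A[i]=9<=B[j]=24 take 9, i++
i=4 j=1: A[i]=14<=B[j]=24 take 14, i++
i=5 j=1: A[i]=16<=B[j]=24 take 16, i++
i=6 j=1: A[i]=27>B[j]=24 take 24, j++
i=6 j=2: A[i]=27<=B[j]=29 take 27, i++
i=7 j=2: A[i]=29<=B[j]=29 take 29, i++
i=8 j=2: A done, take B[j]=29, j++
i=8 j=3: A done, take B[j]=35, j++
i=8 j=4: A done, take B[j]=37, j++

[0, 4, 5, 7, 9, 14, 16, 24, 27, 29, 29, 35, 37]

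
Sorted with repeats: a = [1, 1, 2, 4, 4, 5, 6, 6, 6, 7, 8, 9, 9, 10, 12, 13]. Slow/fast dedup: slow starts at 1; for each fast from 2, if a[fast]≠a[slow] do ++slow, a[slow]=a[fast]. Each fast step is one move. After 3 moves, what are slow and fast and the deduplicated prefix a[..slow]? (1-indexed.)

(s=1,f=2) a[fast]=1=a[slow] dup → fast++
(s=1,f=3) a[fast]=2≠a[slow]=1 write a[2]=2 → slow++,fast++
(s=2,f=4) a[fast]=4≠a[slow]=2 write a[3]=4 → slow++,fast++

slow=3, fast=5, prefix=[1, 2, 4]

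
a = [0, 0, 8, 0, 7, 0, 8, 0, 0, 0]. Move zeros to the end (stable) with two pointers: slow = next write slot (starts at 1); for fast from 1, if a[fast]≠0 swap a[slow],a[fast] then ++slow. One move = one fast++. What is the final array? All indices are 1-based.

(s=1,f=1) a[fast]=0 → fast++
(s=1,f=2) a[fast]=0 → fast++
(s=1,f=3) a[fast]=8≠0 swap→a[1]=8 → slow++,fast++
(s=2,f=4) a[fast]=0 → fast++
(s=2,f=5) a[fast]=7≠0 swap→a[2]=7 → slow++,fast++
(s=3,f=6) a[fast]=0 → fast++
(s=3,f=7) a[fast]=8≠0 swap→a[3]=8 → slow++,fast++
(s=4,f=8) a[fast]=0 → fast++
(s=4,f=9) a[fast]=0 → fast++
(s=4,f=10) a[fast]=0 → fast++

[8, 7, 8, 0, 0, 0, 0, 0, 0, 0]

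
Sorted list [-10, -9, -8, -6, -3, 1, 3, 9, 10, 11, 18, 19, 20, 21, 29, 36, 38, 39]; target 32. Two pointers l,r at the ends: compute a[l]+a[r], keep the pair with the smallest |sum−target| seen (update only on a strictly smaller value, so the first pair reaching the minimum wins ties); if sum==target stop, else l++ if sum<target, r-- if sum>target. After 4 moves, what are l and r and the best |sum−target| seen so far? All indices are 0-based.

l=0 r=17: -10+39=29 d=3 *, l++
l=1 r=17: -9+39=30 d=2 *, l++
l=2 r=17: -8+39=31 d=1 *, l++
l=3 r=17: -6+39=33 d=1, r--

l=3, r=16, best |Δ|=1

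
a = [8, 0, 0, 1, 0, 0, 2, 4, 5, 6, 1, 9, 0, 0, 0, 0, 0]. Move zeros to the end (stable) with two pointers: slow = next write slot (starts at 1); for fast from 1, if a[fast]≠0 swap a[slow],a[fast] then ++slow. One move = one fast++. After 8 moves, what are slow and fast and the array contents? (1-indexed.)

slow=5, fast=9, a=[8, 1, 2, 4, 0, 0, 0, 0, 5, 6, 1, 9, 0, 0, 0, 0, 0]

slow=1 fast=1: a[fast]=8≠0 swap→a[1]=8, slow++,fast++
slow=2 fast=2: a[fast]=0, fast++
slow=2 fast=3: a[fast]=0, fast++
slow=2 fast=4: a[fast]=1≠0 swap→a[2]=1, slow++,fast++
slow=3 fast=5: a[fast]=0, fast++
slow=3 fast=6: a[fast]=0, fast++
slow=3 fast=7: a[fast]=2≠0 swap→a[3]=2, slow++,fast++
slow=4 fast=8: a[fast]=4≠0 swap→a[4]=4, slow++,fast++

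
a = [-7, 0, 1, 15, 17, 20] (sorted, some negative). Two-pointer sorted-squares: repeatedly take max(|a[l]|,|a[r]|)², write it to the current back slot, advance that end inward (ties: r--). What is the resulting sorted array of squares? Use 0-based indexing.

[0, 1, 49, 225, 289, 400]

[0,5] |-7|<=|20| out[5]=400 → r--
[0,4] |-7|<=|17| out[4]=289 → r--
[0,3] |-7|<=|15| out[3]=225 → r--
[0,2] |-7|>|1| out[2]=49 → l++
[1,2] |0|<=|1| out[1]=1 → r--
[1,1] |0|<=|0| out[0]=0 → r--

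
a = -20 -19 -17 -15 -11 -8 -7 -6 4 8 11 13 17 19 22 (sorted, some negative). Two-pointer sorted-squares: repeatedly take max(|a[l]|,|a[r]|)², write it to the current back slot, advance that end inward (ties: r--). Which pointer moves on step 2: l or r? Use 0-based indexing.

l

[0,14] |-20|<=|22| out[14]=484 → r--
[0,13] |-20|>|19| out[13]=400 → l++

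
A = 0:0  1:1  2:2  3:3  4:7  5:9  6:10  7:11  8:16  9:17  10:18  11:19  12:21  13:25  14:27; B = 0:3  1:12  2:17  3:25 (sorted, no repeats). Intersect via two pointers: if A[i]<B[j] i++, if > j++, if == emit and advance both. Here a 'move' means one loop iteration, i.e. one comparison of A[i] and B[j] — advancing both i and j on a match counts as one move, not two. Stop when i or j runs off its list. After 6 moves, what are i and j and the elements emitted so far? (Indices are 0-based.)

i=6, j=1, emitted=[3]

[i=0,j=0] 0<3 → i++
[i=1,j=0] 1<3 → i++
[i=2,j=0] 2<3 → i++
[i=3,j=0] 3==3 emit → i++,j++
[i=4,j=1] 7<12 → i++
[i=5,j=1] 9<12 → i++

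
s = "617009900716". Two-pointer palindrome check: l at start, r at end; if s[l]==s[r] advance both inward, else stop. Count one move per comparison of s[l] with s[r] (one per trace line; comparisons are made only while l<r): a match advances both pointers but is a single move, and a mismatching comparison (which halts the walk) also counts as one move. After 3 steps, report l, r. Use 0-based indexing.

l=3, r=8

[0,11] '6'=='6' → l++,r--
[1,10] '1'=='1' → l++,r--
[2,9] '7'=='7' → l++,r--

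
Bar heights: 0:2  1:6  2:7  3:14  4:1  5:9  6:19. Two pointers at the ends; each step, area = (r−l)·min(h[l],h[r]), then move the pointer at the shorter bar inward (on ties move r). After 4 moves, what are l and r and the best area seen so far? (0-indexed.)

l=4, r=6, best area=42

[0,6] min(2,19)*6=12 best=12 * → l++
[1,6] min(6,19)*5=30 best=30 * → l++
[2,6] min(7,19)*4=28 best=30 → l++
[3,6] min(14,19)*3=42 best=42 * → l++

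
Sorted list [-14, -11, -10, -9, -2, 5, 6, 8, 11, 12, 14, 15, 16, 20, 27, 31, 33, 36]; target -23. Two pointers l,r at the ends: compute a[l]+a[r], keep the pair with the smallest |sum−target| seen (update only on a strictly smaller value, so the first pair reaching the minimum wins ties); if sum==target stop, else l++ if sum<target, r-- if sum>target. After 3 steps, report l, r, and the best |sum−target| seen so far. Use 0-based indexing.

l=0, r=14, best |Δ|=40

l=0 r=17: -14+36=22 d=45 *, r--
l=0 r=16: -14+33=19 d=42 *, r--
l=0 r=15: -14+31=17 d=40 *, r--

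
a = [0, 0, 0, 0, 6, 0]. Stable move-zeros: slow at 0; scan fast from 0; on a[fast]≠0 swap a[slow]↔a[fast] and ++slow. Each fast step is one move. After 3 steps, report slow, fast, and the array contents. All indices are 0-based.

slow=0, fast=3, a=[0, 0, 0, 0, 6, 0]

(s=0,f=0) a[fast]=0 → fast++
(s=0,f=1) a[fast]=0 → fast++
(s=0,f=2) a[fast]=0 → fast++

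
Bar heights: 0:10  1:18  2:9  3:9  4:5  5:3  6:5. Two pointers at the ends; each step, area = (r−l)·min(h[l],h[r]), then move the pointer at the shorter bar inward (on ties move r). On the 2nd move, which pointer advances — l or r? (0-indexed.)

r

[0,6] min(10,5)*6=30 best=30 * → r--
[0,5] min(10,3)*5=15 best=30 → r--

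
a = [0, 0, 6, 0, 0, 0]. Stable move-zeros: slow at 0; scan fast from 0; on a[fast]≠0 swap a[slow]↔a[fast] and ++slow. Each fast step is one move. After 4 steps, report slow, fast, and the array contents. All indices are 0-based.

(s=0,f=0) a[fast]=0 → fast++
(s=0,f=1) a[fast]=0 → fast++
(s=0,f=2) a[fast]=6≠0 swap→a[0]=6 → slow++,fast++
(s=1,f=3) a[fast]=0 → fast++

slow=1, fast=4, a=[6, 0, 0, 0, 0, 0]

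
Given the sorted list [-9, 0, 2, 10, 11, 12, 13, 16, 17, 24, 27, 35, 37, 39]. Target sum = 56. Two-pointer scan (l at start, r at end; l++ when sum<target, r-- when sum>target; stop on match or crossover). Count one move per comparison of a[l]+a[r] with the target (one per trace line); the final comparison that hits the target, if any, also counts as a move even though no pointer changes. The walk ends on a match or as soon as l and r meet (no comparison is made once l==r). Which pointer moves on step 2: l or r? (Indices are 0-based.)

l

[0,13] -9+39=30 <56 → l++
[1,13] 0+39=39 <56 → l++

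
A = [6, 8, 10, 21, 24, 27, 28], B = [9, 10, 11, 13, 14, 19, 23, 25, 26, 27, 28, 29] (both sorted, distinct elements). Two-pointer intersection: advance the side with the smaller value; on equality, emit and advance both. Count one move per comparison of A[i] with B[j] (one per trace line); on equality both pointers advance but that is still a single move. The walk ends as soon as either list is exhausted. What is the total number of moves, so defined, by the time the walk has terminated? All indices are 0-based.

[i=0,j=0] 6<9 → i++
[i=1,j=0] 8<9 → i++
[i=2,j=0] 10>9 → j++
[i=2,j=1] 10==10 emit → i++,j++
[i=3,j=2] 21>11 → j++
[i=3,j=3] 21>13 → j++
[i=3,j=4] 21>14 → j++
[i=3,j=5] 21>19 → j++
[i=3,j=6] 21<23 → i++
[i=4,j=6] 24>23 → j++
[i=4,j=7] 24<25 → i++
[i=5,j=7] 27>25 → j++
[i=5,j=8] 27>26 → j++
[i=5,j=9] 27==27 emit → i++,j++
[i=6,j=10] 28==28 emit → i++,j++

15 moves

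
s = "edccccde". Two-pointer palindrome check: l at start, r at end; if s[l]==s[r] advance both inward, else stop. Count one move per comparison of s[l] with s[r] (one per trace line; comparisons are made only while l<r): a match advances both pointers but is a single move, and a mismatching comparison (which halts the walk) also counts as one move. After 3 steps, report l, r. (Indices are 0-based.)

l=3, r=4

l=0 r=7: 'e'=='e', l++,r--
l=1 r=6: 'd'=='d', l++,r--
l=2 r=5: 'c'=='c', l++,r--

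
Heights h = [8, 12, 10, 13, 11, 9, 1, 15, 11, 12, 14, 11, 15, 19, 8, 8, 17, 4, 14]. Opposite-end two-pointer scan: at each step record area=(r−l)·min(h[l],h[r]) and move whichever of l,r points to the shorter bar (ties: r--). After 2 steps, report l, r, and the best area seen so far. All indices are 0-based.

[0,18] min(8,14)*18=144 best=144 * → l++
[1,18] min(12,14)*17=204 best=204 * → l++

l=2, r=18, best area=204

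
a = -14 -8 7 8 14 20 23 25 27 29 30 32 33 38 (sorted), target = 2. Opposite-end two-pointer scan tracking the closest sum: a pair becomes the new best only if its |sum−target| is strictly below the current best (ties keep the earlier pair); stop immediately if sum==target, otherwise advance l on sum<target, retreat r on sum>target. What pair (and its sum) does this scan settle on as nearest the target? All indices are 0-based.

l=0 r=13: -14+38=24 d=22 *, r--
l=0 r=12: -14+33=19 d=17 *, r--
l=0 r=11: -14+32=18 d=16 *, r--
l=0 r=10: -14+30=16 d=14 *, r--
l=0 r=9: -14+29=15 d=13 *, r--
l=0 r=8: -14+27=13 d=11 *, r--
l=0 r=7: -14+25=11 d=9 *, r--
l=0 r=6: -14+23=9 d=7 *, r--
l=0 r=5: -14+20=6 d=4 *, r--
l=0 r=4: -14+14=0 d=2 *, l++
l=1 r=4: -8+14=6 d=4, r--
l=1 r=3: -8+8=0 d=2, l++
l=2 r=3: 7+8=15 d=13, r--

pair (-14, 14) with sum 0 (|Δ|=2)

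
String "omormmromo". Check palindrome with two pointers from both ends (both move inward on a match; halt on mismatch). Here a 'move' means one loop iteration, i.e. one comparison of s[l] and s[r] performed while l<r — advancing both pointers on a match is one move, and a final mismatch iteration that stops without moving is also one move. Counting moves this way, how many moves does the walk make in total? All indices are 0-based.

5 moves

l=0 r=9: 'o'=='o', l++,r--
l=1 r=8: 'm'=='m', l++,r--
l=2 r=7: 'o'=='o', l++,r--
l=3 r=6: 'r'=='r', l++,r--
l=4 r=5: 'm'=='m', l++,r--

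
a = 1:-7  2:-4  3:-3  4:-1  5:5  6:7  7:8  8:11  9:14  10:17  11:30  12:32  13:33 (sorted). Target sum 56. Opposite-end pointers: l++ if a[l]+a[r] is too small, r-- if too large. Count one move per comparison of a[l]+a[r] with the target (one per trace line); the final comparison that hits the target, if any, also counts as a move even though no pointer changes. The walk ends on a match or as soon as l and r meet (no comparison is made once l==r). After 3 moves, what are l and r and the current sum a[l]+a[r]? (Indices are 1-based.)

l=4, r=13, sum=32

l=1 r=13: -7+33=26 <56, l++
l=2 r=13: -4+33=29 <56, l++
l=3 r=13: -3+33=30 <56, l++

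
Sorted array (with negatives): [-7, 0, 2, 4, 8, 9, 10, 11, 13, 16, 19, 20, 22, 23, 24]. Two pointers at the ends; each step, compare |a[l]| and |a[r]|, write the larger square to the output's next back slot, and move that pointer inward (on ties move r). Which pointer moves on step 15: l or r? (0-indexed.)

[0,14] |-7|<=|24| out[14]=576 → r--
[0,13] |-7|<=|23| out[13]=529 → r--
[0,12] |-7|<=|22| out[12]=484 → r--
[0,11] |-7|<=|20| out[11]=400 → r--
[0,10] |-7|<=|19| out[10]=361 → r--
[0,9] |-7|<=|16| out[9]=256 → r--
[0,8] |-7|<=|13| out[8]=169 → r--
[0,7] |-7|<=|11| out[7]=121 → r--
[0,6] |-7|<=|10| out[6]=100 → r--
[0,5] |-7|<=|9| out[5]=81 → r--
[0,4] |-7|<=|8| out[4]=64 → r--
[0,3] |-7|>|4| out[3]=49 → l++
[1,3] |0|<=|4| out[2]=16 → r--
[1,2] |0|<=|2| out[1]=4 → r--
[1,1] |0|<=|0| out[0]=0 → r--

r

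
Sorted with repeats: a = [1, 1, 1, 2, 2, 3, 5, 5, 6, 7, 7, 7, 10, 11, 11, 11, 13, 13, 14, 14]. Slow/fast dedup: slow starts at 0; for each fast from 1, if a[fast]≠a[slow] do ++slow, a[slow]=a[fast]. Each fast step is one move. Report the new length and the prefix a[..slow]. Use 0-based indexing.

length 10; prefix = [1, 2, 3, 5, 6, 7, 10, 11, 13, 14]

slow=0 fast=1: a[fast]=1=a[slow] dup, fast++
slow=0 fast=2: a[fast]=1=a[slow] dup, fast++
slow=0 fast=3: a[fast]=2≠a[slow]=1 write a[1]=2, slow++,fast++
slow=1 fast=4: a[fast]=2=a[slow] dup, fast++
slow=1 fast=5: a[fast]=3≠a[slow]=2 write a[2]=3, slow++,fast++
slow=2 fast=6: a[fast]=5≠a[slow]=3 write a[3]=5, slow++,fast++
slow=3 fast=7: a[fast]=5=a[slow] dup, fast++
slow=3 fast=8: a[fast]=6≠a[slow]=5 write a[4]=6, slow++,fast++
slow=4 fast=9: a[fast]=7≠a[slow]=6 write a[5]=7, slow++,fast++
slow=5 fast=10: a[fast]=7=a[slow] dup, fast++
slow=5 fast=11: a[fast]=7=a[slow] dup, fast++
slow=5 fast=12: a[fast]=10≠a[slow]=7 write a[6]=10, slow++,fast++
slow=6 fast=13: a[fast]=11≠a[slow]=10 write a[7]=11, slow++,fast++
slow=7 fast=14: a[fast]=11=a[slow] dup, fast++
slow=7 fast=15: a[fast]=11=a[slow] dup, fast++
slow=7 fast=16: a[fast]=13≠a[slow]=11 write a[8]=13, slow++,fast++
slow=8 fast=17: a[fast]=13=a[slow] dup, fast++
slow=8 fast=18: a[fast]=14≠a[slow]=13 write a[9]=14, slow++,fast++
slow=9 fast=19: a[fast]=14=a[slow] dup, fast++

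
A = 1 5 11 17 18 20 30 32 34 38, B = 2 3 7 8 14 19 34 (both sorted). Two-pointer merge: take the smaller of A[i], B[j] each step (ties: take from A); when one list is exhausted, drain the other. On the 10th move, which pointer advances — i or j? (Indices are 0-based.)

i

[i=0,j=0] A[i]=1<=B[j]=2 take 1 → i++
[i=1,j=0] A[i]=5>B[j]=2 take 2 → j++
[i=1,j=1] A[i]=5>B[j]=3 take 3 → j++
[i=1,j=2] A[i]=5<=B[j]=7 take 5 → i++
[i=2,j=2] A[i]=11>B[j]=7 take 7 → j++
[i=2,j=3] A[i]=11>B[j]=8 take 8 → j++
[i=2,j=4] A[i]=11<=B[j]=14 take 11 → i++
[i=3,j=4] A[i]=17>B[j]=14 take 14 → j++
[i=3,j=5] A[i]=17<=B[j]=19 take 17 → i++
[i=4,j=5] A[i]=18<=B[j]=19 take 18 → i++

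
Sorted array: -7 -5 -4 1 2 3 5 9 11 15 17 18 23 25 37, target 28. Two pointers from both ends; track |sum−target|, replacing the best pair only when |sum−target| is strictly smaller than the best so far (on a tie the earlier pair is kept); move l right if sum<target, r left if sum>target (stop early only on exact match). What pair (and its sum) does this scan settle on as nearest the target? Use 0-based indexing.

pair (3, 25) with sum 28 (|Δ|=0)

[0,14] -7+37=30 d=2 * → r--
[0,13] -7+25=18 d=10 → l++
[1,13] -5+25=20 d=8 → l++
[2,13] -4+25=21 d=7 → l++
[3,13] 1+25=26 d=2 → l++
[4,13] 2+25=27 d=1 * → l++
[5,13] 3+25=28 d=0 * → stop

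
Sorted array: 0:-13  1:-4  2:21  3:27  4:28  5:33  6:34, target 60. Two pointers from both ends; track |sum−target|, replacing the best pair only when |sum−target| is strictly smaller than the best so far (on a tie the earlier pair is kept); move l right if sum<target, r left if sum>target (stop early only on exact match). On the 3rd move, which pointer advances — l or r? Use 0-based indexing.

[0,6] -13+34=21 d=39 * → l++
[1,6] -4+34=30 d=30 * → l++
[2,6] 21+34=55 d=5 * → l++

l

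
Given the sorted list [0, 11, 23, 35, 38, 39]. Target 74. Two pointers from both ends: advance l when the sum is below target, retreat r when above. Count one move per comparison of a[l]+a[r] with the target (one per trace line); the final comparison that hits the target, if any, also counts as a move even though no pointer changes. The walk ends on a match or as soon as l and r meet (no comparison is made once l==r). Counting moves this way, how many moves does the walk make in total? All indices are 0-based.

4 moves

l=0 r=5: 0+39=39 <74, l++
l=1 r=5: 11+39=50 <74, l++
l=2 r=5: 23+39=62 <74, l++
l=3 r=5: 35+39=74, found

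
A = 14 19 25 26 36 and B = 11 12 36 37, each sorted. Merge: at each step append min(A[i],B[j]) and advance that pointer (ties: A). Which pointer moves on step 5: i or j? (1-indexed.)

i

i=1 j=1: A[i]=14>B[j]=11 take 11, j++
i=1 j=2: A[i]=14>B[j]=12 take 12, j++
i=1 j=3: A[i]=14<=B[j]=36 take 14, i++
i=2 j=3: A[i]=19<=B[j]=36 take 19, i++
i=3 j=3: A[i]=25<=B[j]=36 take 25, i++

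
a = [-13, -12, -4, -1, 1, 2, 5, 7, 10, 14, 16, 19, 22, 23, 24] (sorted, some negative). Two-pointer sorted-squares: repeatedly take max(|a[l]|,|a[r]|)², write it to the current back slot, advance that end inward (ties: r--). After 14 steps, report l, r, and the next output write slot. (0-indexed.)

l=3, r=3, next write slot=0

[0,14] |-13|<=|24| out[14]=576 → r--
[0,13] |-13|<=|23| out[13]=529 → r--
[0,12] |-13|<=|22| out[12]=484 → r--
[0,11] |-13|<=|19| out[11]=361 → r--
[0,10] |-13|<=|16| out[10]=256 → r--
[0,9] |-13|<=|14| out[9]=196 → r--
[0,8] |-13|>|10| out[8]=169 → l++
[1,8] |-12|>|10| out[7]=144 → l++
[2,8] |-4|<=|10| out[6]=100 → r--
[2,7] |-4|<=|7| out[5]=49 → r--
[2,6] |-4|<=|5| out[4]=25 → r--
[2,5] |-4|>|2| out[3]=16 → l++
[3,5] |-1|<=|2| out[2]=4 → r--
[3,4] |-1|<=|1| out[1]=1 → r--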